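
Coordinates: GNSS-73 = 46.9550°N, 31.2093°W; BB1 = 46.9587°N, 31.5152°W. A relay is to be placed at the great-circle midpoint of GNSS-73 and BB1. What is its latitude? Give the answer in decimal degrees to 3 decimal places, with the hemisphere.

Bx = cos φ₂ cos Δλ = 0.682516,  By = cos φ₂ sin Δλ = -0.003644
φₘ = atan2(sin φ₁ + sin φ₂, √((cos φ₁ + Bx)² + By²)) = 46.95695°
λₘ = λ₁ + atan2(By, cos φ₁ + Bx) = -31.36224°

46.957°N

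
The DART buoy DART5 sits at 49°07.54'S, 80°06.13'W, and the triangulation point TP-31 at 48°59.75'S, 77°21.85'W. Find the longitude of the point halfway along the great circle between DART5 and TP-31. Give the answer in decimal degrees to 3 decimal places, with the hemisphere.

78.731°W

DART5: φ = -49.12567°, λ = -80.10217°
TP-31: φ = -48.99583°, λ = -77.36417°
Bx = cos φ₂ cos Δλ = 0.655365,  By = cos φ₂ sin Δλ = 0.031342
φₘ = atan2(sin φ₁ + sin φ₂, √((cos φ₁ + Bx)² + By²)) = -49.06885°
λₘ = λ₁ + atan2(By, cos φ₁ + Bx) = -78.73138°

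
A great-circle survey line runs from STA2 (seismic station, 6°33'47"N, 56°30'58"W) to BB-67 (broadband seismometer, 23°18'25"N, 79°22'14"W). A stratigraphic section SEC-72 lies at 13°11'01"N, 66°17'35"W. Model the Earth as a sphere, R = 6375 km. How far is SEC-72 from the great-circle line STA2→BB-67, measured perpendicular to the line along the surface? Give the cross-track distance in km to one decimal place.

100.3 km

STA2: φ = +6.56306°, λ = -56.51611°
BB-67: φ = +23.30694°, λ = -79.37056°
SEC-72: φ = +13.18361°, λ = -66.29306°
δ₁₃ = central angle STA2→SEC-72 = 0.203905 rad  (haversine)
θ₁₃ = bearing STA2→SEC-72 = 305.264°,  θ₁₂ = bearing STA2→BB-67 = 309.719°
dₓₜ = R·arcsin(sin δ₁₃ · sin(θ₁₃ − θ₁₂)) = 6375·arcsin(0.20250·sin(-4.455°)) = -100.272 km
|dₓₜ| = 100.272 km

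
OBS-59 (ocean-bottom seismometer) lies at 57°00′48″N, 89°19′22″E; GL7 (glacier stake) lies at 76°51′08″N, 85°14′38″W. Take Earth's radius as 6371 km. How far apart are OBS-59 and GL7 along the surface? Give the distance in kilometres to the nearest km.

5125 km

OBS-59: φ = +57.01333°, λ = +89.32278°
GL7: φ = +76.85222°, λ = -85.24389°
Δφ = 19.8389°,  Δλ = -174.5667°
a = sin²(Δφ/2) + cos φ₁ cos φ₂ sin²(Δλ/2) = 0.153238
c = 2·arcsin(√a) = 0.804426 rad = 46.0902°
d = R·c = 6371 × 0.804426 = 5125.0 km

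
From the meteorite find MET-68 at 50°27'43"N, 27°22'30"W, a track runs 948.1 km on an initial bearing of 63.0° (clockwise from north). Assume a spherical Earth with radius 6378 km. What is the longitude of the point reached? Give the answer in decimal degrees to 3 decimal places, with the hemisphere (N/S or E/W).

MET-68: φ = +50.46194°, λ = -27.37500°
δ = d/R = 948.1/6378 = 0.148652 rad
φ₂ = arcsin(sin φ₁ cos δ + cos φ₁ sin δ cos θ)
   = arcsin(0.77120·0.98897 + 0.63659·0.14810·0.45399) = 53.65858°
λ₂ = λ₁ + atan2(sin θ sin δ cos φ₁, cos δ − sin φ₁ sin φ₂) = -14.50820°

14.508°W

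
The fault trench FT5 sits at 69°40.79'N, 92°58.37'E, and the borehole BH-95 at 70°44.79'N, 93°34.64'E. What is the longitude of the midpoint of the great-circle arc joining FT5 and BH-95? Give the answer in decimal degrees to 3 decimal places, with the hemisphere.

93.267°E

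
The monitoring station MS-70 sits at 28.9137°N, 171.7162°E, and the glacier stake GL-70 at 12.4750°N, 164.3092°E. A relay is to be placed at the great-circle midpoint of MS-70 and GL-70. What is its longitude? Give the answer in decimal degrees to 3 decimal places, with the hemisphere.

Bx = cos φ₂ cos Δλ = 0.968243,  By = cos φ₂ sin Δλ = -0.125873
φₘ = atan2(sin φ₁ + sin φ₂, √((cos φ₁ + Bx)² + By²)) = 20.73386°
λₘ = λ₁ + atan2(By, cos φ₁ + Bx) = 167.81033°

167.810°E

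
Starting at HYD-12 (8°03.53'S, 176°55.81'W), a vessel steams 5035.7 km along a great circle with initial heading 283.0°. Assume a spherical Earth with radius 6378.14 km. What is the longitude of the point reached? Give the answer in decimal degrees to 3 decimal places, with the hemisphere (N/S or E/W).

139.198°E

HYD-12: φ = -8.05883°, λ = -176.93017°
δ = d/R = 5035.7/6378.14 = 0.789525 rad
φ₂ = arcsin(sin φ₁ cos δ + cos φ₁ sin δ cos θ)
   = arcsin(-0.14019·0.70418 + 0.99012·0.71002·0.22495) = 3.40669°
λ₂ = λ₁ + atan2(sin θ sin δ cos φ₁, cos δ − sin φ₁ sin φ₂) = 139.19814°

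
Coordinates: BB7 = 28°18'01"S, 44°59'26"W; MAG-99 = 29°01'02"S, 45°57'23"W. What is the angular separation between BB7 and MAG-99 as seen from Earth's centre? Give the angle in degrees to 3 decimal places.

1.110°

BB7: φ = -28.30028°, λ = -44.99056°
MAG-99: φ = -29.01722°, λ = -45.95639°
Δφ = -0.7169°,  Δλ = -0.9658°
a = sin²(Δφ/2) + cos φ₁ cos φ₂ sin²(Δλ/2) = 0.000094
c = 2·arcsin(√a) = 0.019374 rad = 1.1101°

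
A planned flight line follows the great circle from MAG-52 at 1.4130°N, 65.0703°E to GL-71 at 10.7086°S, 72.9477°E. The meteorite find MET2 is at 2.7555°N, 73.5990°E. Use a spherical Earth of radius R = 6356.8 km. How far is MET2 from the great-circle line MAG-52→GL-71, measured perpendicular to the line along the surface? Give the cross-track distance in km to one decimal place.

δ₁₃ = central angle MAG-52→MET2 = 0.150586 rad  (haversine)
θ₁₃ = bearing MAG-52→MET2 = 80.910°,  θ₁₂ = bearing MAG-52→GL-71 = 147.299°
dₓₜ = R·arcsin(sin δ₁₃ · sin(θ₁₃ − θ₁₂)) = 6356.8·arcsin(0.15002·sin(-66.389°)) = -876.577 km
|dₓₜ| = 876.577 km

876.6 km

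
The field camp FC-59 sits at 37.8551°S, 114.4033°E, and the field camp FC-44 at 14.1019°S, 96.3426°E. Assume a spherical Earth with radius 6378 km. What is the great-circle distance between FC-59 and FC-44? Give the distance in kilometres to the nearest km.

3189 km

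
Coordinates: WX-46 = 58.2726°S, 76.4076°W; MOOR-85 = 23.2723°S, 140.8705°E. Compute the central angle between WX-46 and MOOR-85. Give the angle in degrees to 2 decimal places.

92.77°

Δφ = 35.0003°,  Δλ = -142.7219°
a = sin²(Δφ/2) + cos φ₁ cos φ₂ sin²(Δλ/2) = 0.524171
c = 2·arcsin(√a) = 1.619156 rad = 92.7708°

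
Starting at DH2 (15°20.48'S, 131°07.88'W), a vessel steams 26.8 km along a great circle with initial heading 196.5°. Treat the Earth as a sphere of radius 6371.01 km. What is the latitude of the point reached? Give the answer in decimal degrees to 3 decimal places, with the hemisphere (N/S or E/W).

DH2: φ = -15.34133°, λ = -131.13133°
δ = d/R = 26.8/6371.01 = 0.004207 rad
φ₂ = arcsin(sin φ₁ cos δ + cos φ₁ sin δ cos θ)
   = arcsin(-0.26457·0.99999 + 0.96437·0.00421·-0.95882) = -15.57241°
λ₂ = λ₁ + atan2(sin θ sin δ cos φ₁, cos δ − sin φ₁ sin φ₂) = -131.20239°

15.572°S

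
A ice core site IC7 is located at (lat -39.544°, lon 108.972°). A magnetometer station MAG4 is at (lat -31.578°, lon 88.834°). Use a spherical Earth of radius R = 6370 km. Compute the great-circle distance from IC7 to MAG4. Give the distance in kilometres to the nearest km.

2019 km

Δφ = 7.9660°,  Δλ = -20.1380°
a = sin²(Δφ/2) + cos φ₁ cos φ₂ sin²(Δλ/2) = 0.024906
c = 2·arcsin(√a) = 0.316956 rad = 18.1603°
d = R·c = 6370 × 0.316956 = 2019.0 km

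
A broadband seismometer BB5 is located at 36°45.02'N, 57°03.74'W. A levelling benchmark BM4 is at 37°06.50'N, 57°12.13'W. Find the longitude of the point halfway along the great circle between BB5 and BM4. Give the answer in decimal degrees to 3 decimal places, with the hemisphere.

57.132°W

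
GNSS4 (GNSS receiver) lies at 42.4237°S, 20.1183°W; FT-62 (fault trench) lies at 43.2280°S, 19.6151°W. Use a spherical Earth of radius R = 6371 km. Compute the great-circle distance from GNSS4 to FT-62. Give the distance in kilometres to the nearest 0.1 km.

Δφ = -0.8043°,  Δλ = 0.5032°
a = sin²(Δφ/2) + cos φ₁ cos φ₂ sin²(Δλ/2) = 0.000060
c = 2·arcsin(√a) = 0.015445 rad = 0.8849°
d = R·c = 6371 × 0.015445 = 98.4 km

98.4 km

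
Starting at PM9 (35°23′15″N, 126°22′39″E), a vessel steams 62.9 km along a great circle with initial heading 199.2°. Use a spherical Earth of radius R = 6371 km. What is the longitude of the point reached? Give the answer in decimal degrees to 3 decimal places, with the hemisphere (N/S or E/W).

126.151°E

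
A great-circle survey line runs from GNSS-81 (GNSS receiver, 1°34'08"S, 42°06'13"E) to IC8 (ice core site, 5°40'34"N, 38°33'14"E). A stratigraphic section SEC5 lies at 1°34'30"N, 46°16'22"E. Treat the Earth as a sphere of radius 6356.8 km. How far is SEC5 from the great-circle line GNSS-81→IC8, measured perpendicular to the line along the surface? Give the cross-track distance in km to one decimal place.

GNSS-81: φ = -1.56889°, λ = +42.10361°
IC8: φ = +5.67611°, λ = +38.55389°
SEC5: φ = +1.57500°, λ = +46.27278°
δ₁₃ = central angle GNSS-81→SEC5 = 0.091128 rad  (haversine)
θ₁₃ = bearing GNSS-81→SEC5 = 52.996°,  θ₁₂ = bearing GNSS-81→IC8 = 333.953°
dₓₜ = R·arcsin(sin δ₁₃ · sin(θ₁₃ − θ₁₂)) = 6356.8·arcsin(0.09100·sin(-280.957°)) = 568.696 km
|dₓₜ| = 568.696 km

568.7 km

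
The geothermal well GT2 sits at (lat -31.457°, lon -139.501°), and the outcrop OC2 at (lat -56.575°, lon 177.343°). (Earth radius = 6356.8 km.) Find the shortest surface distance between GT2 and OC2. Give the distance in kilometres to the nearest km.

4315 km

Δφ = -25.1180°,  Δλ = -43.1560°
a = sin²(Δφ/2) + cos φ₁ cos φ₂ sin²(Δλ/2) = 0.110836
c = 2·arcsin(√a) = 0.678798 rad = 38.8923°
d = R·c = 6356.8 × 0.678798 = 4315.0 km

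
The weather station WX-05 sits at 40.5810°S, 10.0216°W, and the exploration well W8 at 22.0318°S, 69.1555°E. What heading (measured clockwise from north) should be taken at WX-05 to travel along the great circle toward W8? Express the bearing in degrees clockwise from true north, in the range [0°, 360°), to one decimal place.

100.7°

Δλ = 79.1771°
y = sin Δλ · cos φ₂ = 0.910487
x = cos φ₁ sin φ₂ − sin φ₁ cos φ₂ cos Δλ = -0.171669
θ = atan2(y, x) = 100.6775° → 100.6775° (mod 360°)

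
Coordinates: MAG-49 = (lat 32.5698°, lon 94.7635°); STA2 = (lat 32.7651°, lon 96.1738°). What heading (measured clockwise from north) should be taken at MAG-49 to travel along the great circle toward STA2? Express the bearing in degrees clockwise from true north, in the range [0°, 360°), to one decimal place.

80.3°

Δλ = 1.4103°
y = sin Δλ · cos φ₂ = 0.020696
x = cos φ₁ sin φ₂ − sin φ₁ cos φ₂ cos Δλ = 0.003546
θ = atan2(y, x) = 80.2782° → 80.2782° (mod 360°)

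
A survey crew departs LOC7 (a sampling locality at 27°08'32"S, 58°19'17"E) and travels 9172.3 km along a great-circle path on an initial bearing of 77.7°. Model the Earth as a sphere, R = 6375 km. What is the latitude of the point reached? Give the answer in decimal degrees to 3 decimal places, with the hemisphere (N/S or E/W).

LOC7: φ = -27.14222°, λ = +58.32139°
δ = d/R = 9172.3/6375 = 1.438792 rad
φ₂ = arcsin(sin φ₁ cos δ + cos φ₁ sin δ cos θ)
   = arcsin(-0.45620·0.13162 + 0.88988·0.99130·0.21303) = 7.34687°
λ₂ = λ₁ + atan2(sin θ sin δ cos φ₁, cos δ − sin φ₁ sin φ₂) = 135.89221°

7.347°N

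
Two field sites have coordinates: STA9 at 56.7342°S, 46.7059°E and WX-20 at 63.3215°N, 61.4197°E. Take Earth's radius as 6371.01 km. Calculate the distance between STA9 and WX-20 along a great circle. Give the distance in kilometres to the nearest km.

13409 km

Δφ = 120.0557°,  Δλ = 14.7138°
a = sin²(Δφ/2) + cos φ₁ cos φ₂ sin²(Δλ/2) = 0.754459
c = 2·arcsin(√a) = 2.104724 rad = 120.5918°
d = R·c = 6371.01 × 2.104724 = 13409.2 km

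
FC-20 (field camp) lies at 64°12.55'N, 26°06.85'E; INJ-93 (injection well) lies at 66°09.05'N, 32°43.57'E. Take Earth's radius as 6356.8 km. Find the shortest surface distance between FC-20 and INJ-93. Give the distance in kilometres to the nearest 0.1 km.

375.5 km

FC-20: φ = +64.20917°, λ = +26.11417°
INJ-93: φ = +66.15083°, λ = +32.72617°
Δφ = 1.9417°,  Δλ = 6.6120°
a = sin²(Δφ/2) + cos φ₁ cos φ₂ sin²(Δλ/2) = 0.000872
c = 2·arcsin(√a) = 0.059072 rad = 3.3846°
d = R·c = 6356.8 × 0.059072 = 375.5 km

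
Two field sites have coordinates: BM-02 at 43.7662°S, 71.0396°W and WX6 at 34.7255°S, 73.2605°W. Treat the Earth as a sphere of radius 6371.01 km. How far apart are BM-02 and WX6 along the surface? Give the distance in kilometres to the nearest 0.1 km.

Δφ = 9.0407°,  Δλ = -2.2209°
a = sin²(Δφ/2) + cos φ₁ cos φ₂ sin²(Δλ/2) = 0.006434
c = 2·arcsin(√a) = 0.160602 rad = 9.2018°
d = R·c = 6371.01 × 0.160602 = 1023.2 km

1023.2 km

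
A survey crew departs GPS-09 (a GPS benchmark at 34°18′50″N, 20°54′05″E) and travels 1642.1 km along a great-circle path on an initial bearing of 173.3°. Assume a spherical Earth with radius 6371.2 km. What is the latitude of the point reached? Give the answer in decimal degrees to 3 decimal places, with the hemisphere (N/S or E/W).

19.634°N

GPS-09: φ = +34.31389°, λ = +20.90139°
δ = d/R = 1642.1/6371.2 = 0.257738 rad
φ₂ = arcsin(sin φ₁ cos δ + cos φ₁ sin δ cos θ)
   = arcsin(0.56373·0.96697 + 0.82596·0.25489·-0.99317) = 19.63403°
λ₂ = λ₁ + atan2(sin θ sin δ cos φ₁, cos δ − sin φ₁ sin φ₂) = 22.71077°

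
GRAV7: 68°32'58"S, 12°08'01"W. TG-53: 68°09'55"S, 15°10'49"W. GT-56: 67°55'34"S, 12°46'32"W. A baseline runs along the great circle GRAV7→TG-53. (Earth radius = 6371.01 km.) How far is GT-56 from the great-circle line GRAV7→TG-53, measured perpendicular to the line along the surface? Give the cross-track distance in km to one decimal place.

57.9 km

GRAV7: φ = -68.54944°, λ = -12.13361°
TG-53: φ = -68.16528°, λ = -15.18028°
GT-56: φ = -67.92611°, λ = -12.77556°
δ₁₃ = central angle GRAV7→GT-56 = 0.011645 rad  (haversine)
θ₁₃ = bearing GRAV7→GT-56 = 338.803°,  θ₁₂ = bearing GRAV7→TG-53 = 287.455°
dₓₜ = R·arcsin(sin δ₁₃ · sin(θ₁₃ − θ₁₂)) = 6371.01·arcsin(0.01164·sin(51.349°)) = 57.940 km
|dₓₜ| = 57.940 km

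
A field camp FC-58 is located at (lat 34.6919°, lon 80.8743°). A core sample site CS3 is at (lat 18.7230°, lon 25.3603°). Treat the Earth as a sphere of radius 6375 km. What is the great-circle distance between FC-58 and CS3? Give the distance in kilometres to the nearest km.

Δφ = -15.9689°,  Δλ = -55.5140°
a = sin²(Δφ/2) + cos φ₁ cos φ₂ sin²(Δλ/2) = 0.188196
c = 2·arcsin(√a) = 0.897445 rad = 51.4198°
d = R·c = 6375 × 0.897445 = 5721.2 km

5721 km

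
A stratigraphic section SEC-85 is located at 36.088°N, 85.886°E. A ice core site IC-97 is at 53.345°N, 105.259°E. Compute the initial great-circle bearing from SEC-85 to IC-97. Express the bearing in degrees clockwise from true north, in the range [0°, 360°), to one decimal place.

32.0°

Δλ = 19.3730°
y = sin Δλ · cos φ₂ = 0.198033
x = cos φ₁ sin φ₂ − sin φ₁ cos φ₂ cos Δλ = 0.316569
θ = atan2(y, x) = 32.0285° → 32.0285° (mod 360°)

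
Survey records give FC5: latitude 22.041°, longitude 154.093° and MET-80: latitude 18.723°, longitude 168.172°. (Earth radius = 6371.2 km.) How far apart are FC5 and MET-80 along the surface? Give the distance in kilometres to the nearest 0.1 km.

1512.5 km

Δφ = -3.3180°,  Δλ = 14.0790°
a = sin²(Δφ/2) + cos φ₁ cos φ₂ sin²(Δλ/2) = 0.014023
c = 2·arcsin(√a) = 0.237396 rad = 13.6018°
d = R·c = 6371.2 × 0.237396 = 1512.5 km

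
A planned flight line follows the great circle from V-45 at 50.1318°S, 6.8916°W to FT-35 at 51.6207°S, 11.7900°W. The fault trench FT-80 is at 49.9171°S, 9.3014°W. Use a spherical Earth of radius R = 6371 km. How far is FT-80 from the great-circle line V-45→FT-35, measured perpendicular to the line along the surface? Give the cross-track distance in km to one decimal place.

δ₁₃ = central angle V-45→FT-80 = 0.027279 rad  (haversine)
θ₁₃ = bearing V-45→FT-80 = 276.971°,  θ₁₂ = bearing V-45→FT-35 = 242.393°
dₓₜ = R·arcsin(sin δ₁₃ · sin(θ₁₃ − θ₁₂)) = 6371·arcsin(0.02728·sin(34.578°)) = 98.622 km
|dₓₜ| = 98.622 km

98.6 km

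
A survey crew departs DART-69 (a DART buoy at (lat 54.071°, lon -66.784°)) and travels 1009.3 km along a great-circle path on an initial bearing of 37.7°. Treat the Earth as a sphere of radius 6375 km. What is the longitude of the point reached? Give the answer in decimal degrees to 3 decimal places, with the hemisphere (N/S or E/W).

δ = d/R = 1009.3/6375 = 0.158322 rad
φ₂ = arcsin(sin φ₁ cos δ + cos φ₁ sin δ cos θ)
   = arcsin(0.80974·0.98749 + 0.58678·0.15766·0.79122) = 60.78751°
λ₂ = λ₁ + atan2(sin θ sin δ cos φ₁, cos δ − sin φ₁ sin φ₂) = -55.39031°

55.390°W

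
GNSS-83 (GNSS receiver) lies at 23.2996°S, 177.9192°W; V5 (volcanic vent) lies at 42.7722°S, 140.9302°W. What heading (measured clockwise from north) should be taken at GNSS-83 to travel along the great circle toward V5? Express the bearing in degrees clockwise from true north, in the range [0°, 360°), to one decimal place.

131.6°

Δλ = 36.9890°
y = sin Δλ · cos φ₂ = 0.441655
x = cos φ₁ sin φ₂ − sin φ₁ cos φ₂ cos Δλ = -0.391789
θ = atan2(y, x) = 131.5759° → 131.5759° (mod 360°)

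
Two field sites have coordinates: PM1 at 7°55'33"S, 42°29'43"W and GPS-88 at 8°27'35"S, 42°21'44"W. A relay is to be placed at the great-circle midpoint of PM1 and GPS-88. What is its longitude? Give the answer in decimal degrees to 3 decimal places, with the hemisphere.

PM1: φ = -7.92583°, λ = -42.49528°
GPS-88: φ = -8.45972°, λ = -42.36222°
Bx = cos φ₂ cos Δλ = 0.989117,  By = cos φ₂ sin Δλ = 0.002297
φₘ = atan2(sin φ₁ + sin φ₂, √((cos φ₁ + Bx)² + By²)) = -8.19278°
λₘ = λ₁ + atan2(By, cos φ₁ + Bx) = -42.42879°

42.429°W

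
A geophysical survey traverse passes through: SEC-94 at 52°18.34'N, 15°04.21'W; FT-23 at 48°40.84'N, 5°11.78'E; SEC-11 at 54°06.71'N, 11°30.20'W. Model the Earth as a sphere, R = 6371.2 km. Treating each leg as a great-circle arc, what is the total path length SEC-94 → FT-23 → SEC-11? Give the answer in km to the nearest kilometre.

SEC-94: φ = +52.30567°, λ = -15.07017°
FT-23: φ = +48.68067°, λ = +5.19633°
SEC-11: φ = +54.11183°, λ = -11.50333°
SEC-94→FT-23: c = 0.232879 rad, d = 1483.72 km
FT-23→SEC-11: c = 0.204382 rad, d = 1302.16 km
Total = 1483.72 + 1302.16 = 2785.87 km

2786 km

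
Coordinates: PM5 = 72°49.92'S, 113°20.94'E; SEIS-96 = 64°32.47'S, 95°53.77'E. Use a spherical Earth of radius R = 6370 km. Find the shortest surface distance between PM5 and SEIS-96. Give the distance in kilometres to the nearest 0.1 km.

PM5: φ = -72.83200°, λ = +113.34900°
SEIS-96: φ = -64.54117°, λ = +95.89617°
Δφ = 8.2908°,  Δλ = -17.4528°
a = sin²(Δφ/2) + cos φ₁ cos φ₂ sin²(Δλ/2) = 0.008146
c = 2·arcsin(√a) = 0.180758 rad = 10.3567°
d = R·c = 6370 × 0.180758 = 1151.4 km

1151.4 km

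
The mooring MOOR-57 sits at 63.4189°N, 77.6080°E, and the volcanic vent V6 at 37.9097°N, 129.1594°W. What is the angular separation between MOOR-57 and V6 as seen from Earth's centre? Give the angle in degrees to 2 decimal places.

Δφ = -25.5092°,  Δλ = 153.2326°
a = sin²(Δφ/2) + cos φ₁ cos φ₂ sin²(Δλ/2) = 0.382867
c = 2·arcsin(√a) = 1.334332 rad = 76.4516°

76.45°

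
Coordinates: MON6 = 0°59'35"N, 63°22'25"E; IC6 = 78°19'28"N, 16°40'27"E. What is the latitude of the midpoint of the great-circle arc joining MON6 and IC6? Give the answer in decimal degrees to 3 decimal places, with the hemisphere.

40.960°N

MON6: φ = +0.99306°, λ = +63.37361°
IC6: φ = +78.32444°, λ = +16.67417°
Bx = cos φ₂ cos Δλ = 0.138790,  By = cos φ₂ sin Δλ = -0.147278
φₘ = atan2(sin φ₁ + sin φ₂, √((cos φ₁ + Bx)² + By²)) = 40.95991°
λₘ = λ₁ + atan2(By, cos φ₁ + Bx) = 56.00359°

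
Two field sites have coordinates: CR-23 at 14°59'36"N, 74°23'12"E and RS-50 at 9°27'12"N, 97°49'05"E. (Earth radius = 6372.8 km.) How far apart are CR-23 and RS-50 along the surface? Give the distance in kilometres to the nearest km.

2619 km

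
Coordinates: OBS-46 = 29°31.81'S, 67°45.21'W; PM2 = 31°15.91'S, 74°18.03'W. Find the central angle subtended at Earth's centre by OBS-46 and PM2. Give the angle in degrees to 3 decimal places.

5.906°

OBS-46: φ = -29.53017°, λ = -67.75350°
PM2: φ = -31.26517°, λ = -74.30050°
Δφ = -1.7350°,  Δλ = -6.5470°
a = sin²(Δφ/2) + cos φ₁ cos φ₂ sin²(Δλ/2) = 0.002654
c = 2·arcsin(√a) = 0.103085 rad = 5.9064°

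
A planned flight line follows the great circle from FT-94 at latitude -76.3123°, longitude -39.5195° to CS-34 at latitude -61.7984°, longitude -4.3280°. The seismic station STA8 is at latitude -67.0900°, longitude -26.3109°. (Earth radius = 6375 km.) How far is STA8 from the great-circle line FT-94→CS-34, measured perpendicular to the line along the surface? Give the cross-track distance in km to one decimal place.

521.6 km

δ₁₃ = central angle FT-94→STA8 = 0.175514 rad  (haversine)
θ₁₃ = bearing FT-94→STA8 = 30.625°,  θ₁₂ = bearing FT-94→CS-34 = 58.531°
dₓₜ = R·arcsin(sin δ₁₃ · sin(θ₁₃ − θ₁₂)) = 6375·arcsin(0.17461·sin(-27.906°)) = -521.569 km
|dₓₜ| = 521.569 km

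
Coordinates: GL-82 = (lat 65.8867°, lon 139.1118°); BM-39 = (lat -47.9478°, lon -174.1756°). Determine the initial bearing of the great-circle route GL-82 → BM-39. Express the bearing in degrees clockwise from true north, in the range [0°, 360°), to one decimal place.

Δλ = 46.7126°
y = sin Δλ · cos φ₂ = 0.487569
x = cos φ₁ sin φ₂ − sin φ₁ cos φ₂ cos Δλ = -0.722541
θ = atan2(y, x) = 145.9886° → 145.9886° (mod 360°)

146.0°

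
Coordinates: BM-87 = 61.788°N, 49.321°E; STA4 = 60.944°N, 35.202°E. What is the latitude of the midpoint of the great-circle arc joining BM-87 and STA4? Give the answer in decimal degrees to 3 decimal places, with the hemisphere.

61.549°N

Bx = cos φ₂ cos Δλ = 0.470993,  By = cos φ₂ sin Δλ = -0.118471
φₘ = atan2(sin φ₁ + sin φ₂, √((cos φ₁ + Bx)² + By²)) = 61.54898°
λₘ = λ₁ + atan2(By, cos φ₁ + Bx) = 42.16578°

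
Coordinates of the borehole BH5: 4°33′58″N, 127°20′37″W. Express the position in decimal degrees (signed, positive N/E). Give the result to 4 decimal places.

+4.5661°, -127.3436°

lat: 4.5661° N → +4.5661°
lon: 127.3436° W → -127.3436°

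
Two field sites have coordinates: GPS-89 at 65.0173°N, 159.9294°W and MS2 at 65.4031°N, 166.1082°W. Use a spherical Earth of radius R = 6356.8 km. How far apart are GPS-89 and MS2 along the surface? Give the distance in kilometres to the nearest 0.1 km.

290.5 km

Δφ = 0.3858°,  Δλ = -6.1788°
a = sin²(Δφ/2) + cos φ₁ cos φ₂ sin²(Δλ/2) = 0.000522
c = 2·arcsin(√a) = 0.045696 rad = 2.6182°
d = R·c = 6356.8 × 0.045696 = 290.5 km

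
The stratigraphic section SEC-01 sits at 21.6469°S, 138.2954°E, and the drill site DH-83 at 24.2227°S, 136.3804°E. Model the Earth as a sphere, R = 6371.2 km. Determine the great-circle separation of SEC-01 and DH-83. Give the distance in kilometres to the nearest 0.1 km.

Δφ = -2.5758°,  Δλ = -1.9150°
a = sin²(Δφ/2) + cos φ₁ cos φ₂ sin²(Δλ/2) = 0.000742
c = 2·arcsin(√a) = 0.054482 rad = 3.1216°
d = R·c = 6371.2 × 0.054482 = 347.1 km

347.1 km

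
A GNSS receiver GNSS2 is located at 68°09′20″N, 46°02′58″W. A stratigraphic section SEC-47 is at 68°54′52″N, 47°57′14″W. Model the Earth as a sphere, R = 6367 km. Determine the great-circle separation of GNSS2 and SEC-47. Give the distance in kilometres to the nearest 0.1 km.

114.5 km

GNSS2: φ = +68.15556°, λ = -46.04944°
SEC-47: φ = +68.91444°, λ = -47.95389°
Δφ = 0.7589°,  Δλ = -1.9044°
a = sin²(Δφ/2) + cos φ₁ cos φ₂ sin²(Δλ/2) = 0.000081
c = 2·arcsin(√a) = 0.017981 rad = 1.0302°
d = R·c = 6367 × 0.017981 = 114.5 km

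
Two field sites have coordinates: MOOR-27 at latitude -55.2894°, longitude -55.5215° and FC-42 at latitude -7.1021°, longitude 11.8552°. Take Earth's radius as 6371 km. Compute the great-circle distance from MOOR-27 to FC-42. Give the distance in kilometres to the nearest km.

Δφ = 48.1873°,  Δλ = 67.3767°
a = sin²(Δφ/2) + cos φ₁ cos φ₂ sin²(Δλ/2) = 0.340501
c = 2·arcsin(√a) = 1.246124 rad = 71.3977°
d = R·c = 6371 × 1.246124 = 7939.1 km

7939 km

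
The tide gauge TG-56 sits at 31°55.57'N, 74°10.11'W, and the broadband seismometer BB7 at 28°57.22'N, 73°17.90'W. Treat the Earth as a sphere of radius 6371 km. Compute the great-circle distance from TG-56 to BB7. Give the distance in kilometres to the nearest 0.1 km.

340.9 km

TG-56: φ = +31.92617°, λ = -74.16850°
BB7: φ = +28.95367°, λ = -73.29833°
Δφ = -2.9725°,  Δλ = 0.8702°
a = sin²(Δφ/2) + cos φ₁ cos φ₂ sin²(Δλ/2) = 0.000716
c = 2·arcsin(√a) = 0.053506 rad = 3.0657°
d = R·c = 6371 × 0.053506 = 340.9 km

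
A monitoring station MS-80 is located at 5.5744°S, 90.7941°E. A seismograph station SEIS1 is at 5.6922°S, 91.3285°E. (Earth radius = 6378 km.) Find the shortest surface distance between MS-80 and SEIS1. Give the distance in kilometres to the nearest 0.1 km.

Δφ = -0.1178°,  Δλ = 0.5344°
a = sin²(Δφ/2) + cos φ₁ cos φ₂ sin²(Δλ/2) = 0.000023
c = 2·arcsin(√a) = 0.009507 rad = 0.5447°
d = R·c = 6378 × 0.009507 = 60.6 km

60.6 km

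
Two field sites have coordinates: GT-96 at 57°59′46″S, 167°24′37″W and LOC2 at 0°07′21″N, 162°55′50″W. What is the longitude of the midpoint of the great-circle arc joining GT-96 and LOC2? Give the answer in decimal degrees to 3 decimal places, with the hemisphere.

GT-96: φ = -57.99611°, λ = -167.41028°
LOC2: φ = +0.12250°, λ = -162.93056°
Bx = cos φ₂ cos Δλ = 0.996943,  By = cos φ₂ sin Δλ = 0.078106
φₘ = atan2(sin φ₁ + sin φ₂, √((cos φ₁ + Bx)² + By²)) = -28.95360°
λₘ = λ₁ + atan2(By, cos φ₁ + Bx) = -164.48200°

164.482°W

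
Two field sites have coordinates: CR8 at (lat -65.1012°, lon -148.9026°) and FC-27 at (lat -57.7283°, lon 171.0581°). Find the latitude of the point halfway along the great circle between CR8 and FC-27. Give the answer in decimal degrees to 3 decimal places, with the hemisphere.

62.868°S

Bx = cos φ₂ cos Δλ = 0.408782,  By = cos φ₂ sin Δλ = -0.343487
φₘ = atan2(sin φ₁ + sin φ₂, √((cos φ₁ + Bx)² + By²)) = -62.86784°
λₘ = λ₁ + atan2(By, cos φ₁ + Bx) = -171.38923°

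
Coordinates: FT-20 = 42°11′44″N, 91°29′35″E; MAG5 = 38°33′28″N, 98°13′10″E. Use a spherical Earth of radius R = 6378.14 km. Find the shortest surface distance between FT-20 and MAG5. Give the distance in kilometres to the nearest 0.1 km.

FT-20: φ = +42.19556°, λ = +91.49306°
MAG5: φ = +38.55778°, λ = +98.21944°
Δφ = -3.6378°,  Δλ = 6.7264°
a = sin²(Δφ/2) + cos φ₁ cos φ₂ sin²(Δλ/2) = 0.003001
c = 2·arcsin(√a) = 0.109623 rad = 6.2809°
d = R·c = 6378.14 × 0.109623 = 699.2 km

699.2 km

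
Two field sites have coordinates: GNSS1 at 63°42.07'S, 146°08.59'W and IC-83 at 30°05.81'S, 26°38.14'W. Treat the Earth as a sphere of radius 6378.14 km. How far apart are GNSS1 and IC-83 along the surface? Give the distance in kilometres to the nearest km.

8336 km

GNSS1: φ = -63.70117°, λ = -146.14317°
IC-83: φ = -30.09683°, λ = -26.63567°
Δφ = 33.6043°,  Δλ = 119.5075°
a = sin²(Δφ/2) + cos φ₁ cos φ₂ sin²(Δλ/2) = 0.369620
c = 2·arcsin(√a) = 1.306987 rad = 74.8849°
d = R·c = 6378.14 × 1.306987 = 8336.1 km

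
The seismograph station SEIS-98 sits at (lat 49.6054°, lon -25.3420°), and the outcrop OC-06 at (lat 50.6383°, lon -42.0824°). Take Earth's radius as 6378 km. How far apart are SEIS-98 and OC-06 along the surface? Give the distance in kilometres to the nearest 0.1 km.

1197.7 km

Δφ = 1.0329°,  Δλ = -16.7404°
a = sin²(Δφ/2) + cos φ₁ cos φ₂ sin²(Δλ/2) = 0.008790
c = 2·arcsin(√a) = 0.187790 rad = 10.7596°
d = R·c = 6378 × 0.187790 = 1197.7 km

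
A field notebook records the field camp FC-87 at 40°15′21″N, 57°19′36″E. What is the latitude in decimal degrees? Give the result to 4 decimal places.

40.2558°N

40° + 15′/60 + 21″/3600 = 40 + 0.25000 + 0.00583 = 40.2558°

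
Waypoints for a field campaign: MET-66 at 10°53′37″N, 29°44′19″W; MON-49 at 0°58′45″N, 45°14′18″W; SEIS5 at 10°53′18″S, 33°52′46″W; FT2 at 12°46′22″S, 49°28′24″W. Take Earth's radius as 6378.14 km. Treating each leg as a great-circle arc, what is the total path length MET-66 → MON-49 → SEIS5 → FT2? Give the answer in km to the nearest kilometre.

5574 km

MET-66: φ = +10.89361°, λ = -29.73861°
MON-49: φ = +0.97917°, λ = -45.23833°
SEIS5: φ = -10.88833°, λ = -33.87944°
FT2: φ = -12.77278°, λ = -49.47333°
MET-66→MON-49: c = 0.319609 rad, d = 2038.51 km
MON-49→SEIS5: c = 0.285951 rad, d = 1823.83 km
SEIS5→FT2: c = 0.268358 rad, d = 1711.63 km
Total = 2038.51 + 1823.83 + 1711.63 = 5573.97 km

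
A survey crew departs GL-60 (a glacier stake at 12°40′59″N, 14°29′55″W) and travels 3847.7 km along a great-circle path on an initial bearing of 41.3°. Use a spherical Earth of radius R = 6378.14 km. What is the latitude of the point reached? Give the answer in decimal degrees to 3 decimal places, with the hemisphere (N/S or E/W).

36.628°N

GL-60: φ = +12.68306°, λ = -14.49861°
δ = d/R = 3847.7/6378.14 = 0.603264 rad
φ₂ = arcsin(sin φ₁ cos δ + cos φ₁ sin δ cos θ)
   = arcsin(0.21956·0.82349 + 0.97560·0.56733·0.75126) = 36.62823°
λ₂ = λ₁ + atan2(sin θ sin δ cos φ₁, cos δ − sin φ₁ sin φ₂) = 13.31386°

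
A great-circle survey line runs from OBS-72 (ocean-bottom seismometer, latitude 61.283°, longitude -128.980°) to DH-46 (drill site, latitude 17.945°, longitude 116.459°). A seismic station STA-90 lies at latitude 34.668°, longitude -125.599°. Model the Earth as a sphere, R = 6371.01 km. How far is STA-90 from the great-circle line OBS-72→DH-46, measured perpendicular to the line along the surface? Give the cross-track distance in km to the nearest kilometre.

2372 km

δ₁₃ = central angle OBS-72→STA-90 = 0.466052 rad  (haversine)
θ₁₃ = bearing OBS-72→STA-90 = 173.803°,  θ₁₂ = bearing OBS-72→DH-46 = 299.765°
dₓₜ = R·arcsin(sin δ₁₃ · sin(θ₁₃ − θ₁₂)) = 6371.01·arcsin(0.44936·sin(-125.962°)) = -2371.660 km
|dₓₜ| = 2371.660 km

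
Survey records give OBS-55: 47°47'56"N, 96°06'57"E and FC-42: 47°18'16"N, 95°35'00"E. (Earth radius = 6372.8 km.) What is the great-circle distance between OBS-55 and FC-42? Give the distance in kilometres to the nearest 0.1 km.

68.0 km

OBS-55: φ = +47.79889°, λ = +96.11583°
FC-42: φ = +47.30444°, λ = +95.58333°
Δφ = -0.4944°,  Δλ = -0.5325°
a = sin²(Δφ/2) + cos φ₁ cos φ₂ sin²(Δλ/2) = 0.000028
c = 2·arcsin(√a) = 0.010668 rad = 0.6113°
d = R·c = 6372.8 × 0.010668 = 68.0 km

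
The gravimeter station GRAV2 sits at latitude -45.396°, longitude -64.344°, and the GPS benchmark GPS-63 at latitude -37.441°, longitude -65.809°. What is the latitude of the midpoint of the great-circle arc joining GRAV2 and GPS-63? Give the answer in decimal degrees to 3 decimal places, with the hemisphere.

41.421°S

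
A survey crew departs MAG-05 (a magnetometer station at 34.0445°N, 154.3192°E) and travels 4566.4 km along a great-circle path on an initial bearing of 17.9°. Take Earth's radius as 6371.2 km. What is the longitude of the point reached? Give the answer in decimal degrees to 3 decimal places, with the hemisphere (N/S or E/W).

169.371°W

δ = d/R = 4566.4/6371.2 = 0.716725 rad
φ₂ = arcsin(sin φ₁ cos δ + cos φ₁ sin δ cos θ)
   = arcsin(0.55984·0.75396 + 0.82860·0.65692·0.95159) = 70.06362°
λ₂ = λ₁ + atan2(sin θ sin δ cos φ₁, cos δ − sin φ₁ sin φ₂) = -169.37124°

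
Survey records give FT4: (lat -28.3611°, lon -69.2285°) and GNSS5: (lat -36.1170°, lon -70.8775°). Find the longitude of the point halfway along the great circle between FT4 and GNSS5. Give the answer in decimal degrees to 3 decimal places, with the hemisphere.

70.018°W

Bx = cos φ₂ cos Δλ = 0.807480,  By = cos φ₂ sin Δλ = -0.023246
φₘ = atan2(sin φ₁ + sin φ₂, √((cos φ₁ + Bx)² + By²)) = -32.24172°
λₘ = λ₁ + atan2(By, cos φ₁ + Bx) = -70.01775°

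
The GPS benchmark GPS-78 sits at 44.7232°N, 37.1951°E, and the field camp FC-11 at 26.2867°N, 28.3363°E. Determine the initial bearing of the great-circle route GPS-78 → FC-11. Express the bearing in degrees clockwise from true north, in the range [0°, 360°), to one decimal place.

204.1°

Δλ = -8.8588°
y = sin Δλ · cos φ₂ = -0.138075
x = cos φ₁ sin φ₂ − sin φ₁ cos φ₂ cos Δλ = -0.308727
θ = atan2(y, x) = -155.9040° → 204.0960° (mod 360°)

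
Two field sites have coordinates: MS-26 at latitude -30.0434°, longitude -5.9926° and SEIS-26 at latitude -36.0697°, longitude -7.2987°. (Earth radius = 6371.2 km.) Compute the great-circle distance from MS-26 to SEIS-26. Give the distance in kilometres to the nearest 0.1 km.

681.1 km

Δφ = -6.0263°,  Δλ = -1.3061°
a = sin²(Δφ/2) + cos φ₁ cos φ₂ sin²(Δλ/2) = 0.002854
c = 2·arcsin(√a) = 0.106896 rad = 6.1247°
d = R·c = 6371.2 × 0.106896 = 681.1 km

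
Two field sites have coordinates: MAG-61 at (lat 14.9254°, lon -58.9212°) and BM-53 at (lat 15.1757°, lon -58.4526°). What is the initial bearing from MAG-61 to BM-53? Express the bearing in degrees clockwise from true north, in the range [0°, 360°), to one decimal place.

61.0°

Δλ = 0.4686°
y = sin Δλ · cos φ₂ = 0.007893
x = cos φ₁ sin φ₂ − sin φ₁ cos φ₂ cos Δλ = 0.004377
θ = atan2(y, x) = 60.9916° → 60.9916° (mod 360°)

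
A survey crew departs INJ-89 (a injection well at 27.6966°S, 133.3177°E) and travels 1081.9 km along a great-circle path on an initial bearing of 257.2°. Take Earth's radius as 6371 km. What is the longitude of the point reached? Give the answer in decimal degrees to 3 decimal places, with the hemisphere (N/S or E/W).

δ = d/R = 1081.9/6371 = 0.169816 rad
φ₂ = arcsin(sin φ₁ cos δ + cos φ₁ sin δ cos θ)
   = arcsin(-0.46479·0.98562 + 0.88542·0.16900·-0.22155) = -29.42316°
λ₂ = λ₁ + atan2(sin θ sin δ cos φ₁, cos δ − sin φ₁ sin φ₂) = 122.41123°

122.411°E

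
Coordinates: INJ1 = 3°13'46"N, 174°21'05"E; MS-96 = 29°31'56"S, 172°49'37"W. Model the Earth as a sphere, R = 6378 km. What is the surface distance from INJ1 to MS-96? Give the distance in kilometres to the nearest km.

INJ1: φ = +3.22944°, λ = +174.35139°
MS-96: φ = -29.53222°, λ = -172.82694°
Δφ = -32.7617°,  Δλ = 12.8217°
a = sin²(Δφ/2) + cos φ₁ cos φ₂ sin²(Δλ/2) = 0.090366
c = 2·arcsin(√a) = 0.610662 rad = 34.9884°
d = R·c = 6378 × 0.610662 = 3894.8 km

3895 km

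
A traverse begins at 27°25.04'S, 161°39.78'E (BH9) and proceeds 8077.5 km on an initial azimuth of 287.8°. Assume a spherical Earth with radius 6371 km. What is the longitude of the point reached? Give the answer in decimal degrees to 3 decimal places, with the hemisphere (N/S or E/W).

95.376°E

BH9: φ = -27.41733°, λ = +161.66300°
δ = d/R = 8077.5/6371 = 1.267854 rad
φ₂ = arcsin(sin φ₁ cos δ + cos φ₁ sin δ cos θ)
   = arcsin(-0.46047·0.29833 + 0.88768·0.95446·0.30570) = 6.98620°
λ₂ = λ₁ + atan2(sin θ sin δ cos φ₁, cos δ − sin φ₁ sin φ₂) = 95.37621°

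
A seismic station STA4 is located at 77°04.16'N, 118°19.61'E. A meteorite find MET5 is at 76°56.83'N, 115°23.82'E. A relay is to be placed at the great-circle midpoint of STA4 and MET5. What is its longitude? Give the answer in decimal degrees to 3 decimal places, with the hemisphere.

116.855°E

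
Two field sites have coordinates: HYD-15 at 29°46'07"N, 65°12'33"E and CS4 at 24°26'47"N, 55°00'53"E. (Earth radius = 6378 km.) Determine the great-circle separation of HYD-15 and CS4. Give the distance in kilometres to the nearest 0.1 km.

HYD-15: φ = +29.76861°, λ = +65.20917°
CS4: φ = +24.44639°, λ = +55.01472°
Δφ = -5.3222°,  Δλ = -10.1944°
a = sin²(Δφ/2) + cos φ₁ cos φ₂ sin²(Δλ/2) = 0.008393
c = 2·arcsin(√a) = 0.183487 rad = 10.5130°
d = R·c = 6378 × 0.183487 = 1170.3 km

1170.3 km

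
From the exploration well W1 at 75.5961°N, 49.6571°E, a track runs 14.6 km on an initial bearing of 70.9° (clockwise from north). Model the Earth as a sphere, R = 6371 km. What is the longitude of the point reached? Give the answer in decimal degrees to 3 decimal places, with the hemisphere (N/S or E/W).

δ = d/R = 14.6/6371 = 0.002292 rad
φ₂ = arcsin(sin φ₁ cos δ + cos φ₁ sin δ cos θ)
   = arcsin(0.96857·1.00000 + 0.24876·0.00229·0.32722) = 75.63854°
λ₂ = λ₁ + atan2(sin θ sin δ cos φ₁, cos δ − sin φ₁ sin φ₂) = 50.15732°

50.157°E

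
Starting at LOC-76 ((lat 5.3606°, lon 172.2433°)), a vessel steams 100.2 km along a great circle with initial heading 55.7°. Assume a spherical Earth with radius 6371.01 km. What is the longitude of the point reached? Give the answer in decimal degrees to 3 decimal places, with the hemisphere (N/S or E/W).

δ = d/R = 100.2/6371.01 = 0.015727 rad
φ₂ = arcsin(sin φ₁ cos δ + cos φ₁ sin δ cos θ)
   = arcsin(0.09342·0.99988 + 0.99563·0.01573·0.56353) = 5.86794°
λ₂ = λ₁ + atan2(sin θ sin δ cos φ₁, cos δ − sin φ₁ sin φ₂) = 172.99162°

172.992°E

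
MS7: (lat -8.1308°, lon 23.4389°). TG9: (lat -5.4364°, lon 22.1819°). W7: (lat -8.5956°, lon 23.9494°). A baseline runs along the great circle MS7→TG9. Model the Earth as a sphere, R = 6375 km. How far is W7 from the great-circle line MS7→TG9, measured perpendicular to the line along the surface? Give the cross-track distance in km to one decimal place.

δ₁₃ = central angle MS7→W7 = 0.011980 rad  (haversine)
θ₁₃ = bearing MS7→W7 = 132.659°,  θ₁₂ = bearing MS7→TG9 = 335.067°
dₓₜ = R·arcsin(sin δ₁₃ · sin(θ₁₃ − θ₁₂)) = 6375·arcsin(0.01198·sin(-202.407°)) = 29.111 km
|dₓₜ| = 29.111 km

29.1 km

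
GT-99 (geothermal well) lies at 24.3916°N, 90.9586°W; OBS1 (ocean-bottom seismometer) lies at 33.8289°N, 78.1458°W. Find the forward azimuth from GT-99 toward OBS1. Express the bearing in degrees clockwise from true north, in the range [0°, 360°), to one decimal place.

46.9°

Δλ = 12.8128°
y = sin Δλ · cos φ₂ = 0.184222
x = cos φ₁ sin φ₂ − sin φ₁ cos φ₂ cos Δλ = 0.172510
θ = atan2(y, x) = 46.8804° → 46.8804° (mod 360°)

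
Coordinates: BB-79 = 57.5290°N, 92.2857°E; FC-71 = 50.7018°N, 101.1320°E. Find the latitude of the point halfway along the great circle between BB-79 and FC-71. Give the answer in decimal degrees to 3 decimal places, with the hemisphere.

54.196°N

Bx = cos φ₂ cos Δλ = 0.625822,  By = cos φ₂ sin Δλ = 0.097400
φₘ = atan2(sin φ₁ + sin φ₂, √((cos φ₁ + Bx)² + By²)) = 54.19597°
λₘ = λ₁ + atan2(By, cos φ₁ + Bx) = 97.07425°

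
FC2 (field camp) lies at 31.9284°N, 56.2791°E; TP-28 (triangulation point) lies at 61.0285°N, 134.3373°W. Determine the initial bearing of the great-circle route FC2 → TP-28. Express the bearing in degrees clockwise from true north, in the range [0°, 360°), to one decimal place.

5.1°

Δλ = 169.3836°
y = sin Δλ · cos φ₂ = 0.089238
x = cos φ₁ sin φ₂ − sin φ₁ cos φ₂ cos Δλ = 0.994284
θ = atan2(y, x) = 5.1286° → 5.1286° (mod 360°)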